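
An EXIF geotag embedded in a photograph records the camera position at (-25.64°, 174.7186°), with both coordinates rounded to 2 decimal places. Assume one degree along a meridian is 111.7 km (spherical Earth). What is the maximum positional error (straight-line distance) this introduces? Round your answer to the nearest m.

752 m

Rounding to 2 decimal places leaves each coordinate within ±0.005° of the true value.
Latitude error → 0.005 × 111700 = 558.5 m along the meridian.
E–W at 25.64°: 0.005° × 111700 × cos 25.64° = 0.005 × 111700 × 0.9015 ≈ 503.505 m.
The two errors are perpendicular, so the maximum displacement is √(558.5² + 503.505²) ≈ 751.957 m.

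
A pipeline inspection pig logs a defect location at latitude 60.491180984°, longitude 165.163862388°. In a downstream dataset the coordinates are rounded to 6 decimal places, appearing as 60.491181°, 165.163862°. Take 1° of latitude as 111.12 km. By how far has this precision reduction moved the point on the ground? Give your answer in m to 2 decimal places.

0.02 m

The latitude changed by -0.000000016° and the longitude by +0.000000388°.
North–south shift: -0.000000016 × 111120 = -0.00177792 m.
East–west at this latitude: 0.000000388° × 111120 × cos 60.4912° ≈ 0.000000388 × 54733 = 0.0212364 m.
Hypotenuse of the two orthogonal shifts: √(0.00177792² + 0.0212364²) = 0.0213107 m.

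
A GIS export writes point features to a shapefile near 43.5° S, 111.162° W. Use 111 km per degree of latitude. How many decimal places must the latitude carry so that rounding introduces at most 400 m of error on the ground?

3

One degree of latitude covers 111000 m.
Rounding to N decimal places gives at most 0.5 × 10⁻ᴺ degrees of error, i.e. 0.5 × 10⁻ᴺ × 111000 m.
Setting 55500 × 10⁻ᴺ ≤ 400 gives 10ᴺ ≥ 138.8, i.e. N ≥ 2.14.
So 3 decimal places suffice (55.5 m); 2 would allow up to 555 m.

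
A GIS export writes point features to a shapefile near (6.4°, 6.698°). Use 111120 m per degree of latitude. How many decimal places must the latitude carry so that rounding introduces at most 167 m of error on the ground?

One degree of latitude covers 111120 m.
N decimal places → at most half a unit in the last place, 0.5 × 10⁻ᴺ° = 111120/2 × 10⁻ᴺ m.
Need 0.5 × 111120 × 10⁻ᴺ ≤ 167 → 10⁻ᴺ ≤ 3.006e-03, so N ≥ 2.52.
So 3 decimal places suffice (55.6 m); 2 would allow up to 556 m.

3 decimal places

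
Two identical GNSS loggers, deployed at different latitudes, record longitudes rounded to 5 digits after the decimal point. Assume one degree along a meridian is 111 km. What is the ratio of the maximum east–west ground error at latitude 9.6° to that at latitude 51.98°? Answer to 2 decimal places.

Rounding to 5 decimal places leaves the longitude within ±5e-06° of the true value.
Error at 9.6° = 5e-06° × 111000 × cos 9.6° ≈ 0.555 × 0.9860 = 0.54723 m.
Error at 51.98° = 5e-06° × 111000 × cos 51.98° ≈ 0.555 × 0.6159 = 0.34184 m.
Ratio: 0.54723 / 0.34184 = cos 9.6° / cos 51.98° ≈ 1.6008.

1.60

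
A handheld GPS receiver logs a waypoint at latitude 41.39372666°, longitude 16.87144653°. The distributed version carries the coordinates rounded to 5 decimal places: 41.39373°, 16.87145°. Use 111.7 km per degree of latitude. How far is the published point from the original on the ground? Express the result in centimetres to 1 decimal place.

Δlat = 41.39372666 − 41.39373 = -0.00000334°; Δlon = 16.87144653 − 16.87145 = -0.00000347°.
North–south shift: -0.00000334 × 111700 = -0.373078 m.
E–W at 41.3937°: -0.00000347° × 111700 × cos 41.3937° = -0.00000347 × 111700 × 0.7502 ≈ -0.29077 m.
Distance: √(0.373078² + 0.29077²) ≈ 0.473006 m.
That is 0.473006 m = 47.301 cm.

47.3 centimetres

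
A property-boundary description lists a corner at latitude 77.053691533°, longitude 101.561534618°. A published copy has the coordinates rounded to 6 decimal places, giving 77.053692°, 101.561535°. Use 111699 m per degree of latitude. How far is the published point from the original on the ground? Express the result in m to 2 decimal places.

Δlat = 77.053691533 − 77.053692 = -0.000000467°; Δlon = 101.561534618 − 101.561535 = -0.000000382°.
North–south shift: -0.000000467 × 111699 = -0.0521634 m.
East–west at this latitude: -0.000000382° × 111699 × cos 77.0537° ≈ -0.000000382 × 25024.8 = -0.00955948 m.
Distance: √(0.0521634² + 0.00955948²) ≈ 0.0530321 m.

0.05 m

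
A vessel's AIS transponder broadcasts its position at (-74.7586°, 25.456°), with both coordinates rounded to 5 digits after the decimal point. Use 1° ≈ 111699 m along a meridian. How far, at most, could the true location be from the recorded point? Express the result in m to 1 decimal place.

Rounding to 5 decimal places leaves each coordinate within ±5e-06° of the true value.
North–south component: 5e-06° × 111699 = 0.558495 m.
E–W at 74.7586°: 5e-06° × 111699 × cos 74.7586° = 5e-06 × 111699 × 0.2629 ≈ 0.146821 m.
The two errors are perpendicular, so the maximum displacement is √(0.558495² + 0.146821²) ≈ 0.577471 m.

0.6 m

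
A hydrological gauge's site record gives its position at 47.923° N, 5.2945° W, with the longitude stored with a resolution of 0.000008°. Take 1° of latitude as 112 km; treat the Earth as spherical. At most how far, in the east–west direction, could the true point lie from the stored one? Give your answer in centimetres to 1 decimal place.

With a 0.000008° grid the true value lies within half a step, ±0.000008°/2 = ±4e-06°, of the stored one.
At latitude 47.923° a degree of longitude spans 112000 m × cos 47.923° = 112000 × 0.6701 ≈ 75054.4 m.
So at most 4e-06° × 75054.4 ≈ 0.300218 m east–west.
That is 0.300218 m = 30.022 cm.

30.0 centimetres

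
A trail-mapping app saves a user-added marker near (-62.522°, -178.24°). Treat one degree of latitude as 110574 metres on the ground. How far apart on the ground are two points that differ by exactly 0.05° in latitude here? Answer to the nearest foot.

18139 feet

0.05° × 110574 m/° = 5528.7 m.
Converting: 5528.7 m × 3.2808 ft/m ≈ 18139 ft.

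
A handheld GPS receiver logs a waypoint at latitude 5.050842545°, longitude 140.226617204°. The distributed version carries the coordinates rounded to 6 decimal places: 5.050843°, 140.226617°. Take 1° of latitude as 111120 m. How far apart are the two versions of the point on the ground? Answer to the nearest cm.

The latitude changed by -0.000000455° and the longitude by +0.000000204°.
North–south shift: -0.000000455 × 111120 = -0.0505596 m.
E–W at 5.05084°: 0.000000204° × 111120 × cos 5.05084° = 0.000000204 × 111120 × 0.9961 ≈ 0.0225805 m.
Distance: √(0.0505596² + 0.0225805²) ≈ 0.0553728 m.
That is 0.0553728 m = 5.5373 cm.

6 cm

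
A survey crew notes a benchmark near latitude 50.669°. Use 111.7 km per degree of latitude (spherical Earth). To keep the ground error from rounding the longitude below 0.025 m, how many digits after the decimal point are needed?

7

At 50.669° one degree of longitude covers 111700 × cos 50.669° ≈ 111700 × 0.6338 ≈ 70795.4 m.
N decimal places → at most half a unit in the last place, 0.5 × 10⁻ᴺ° = 70795.4/2 × 10⁻ᴺ m.
Setting 35397.7 × 10⁻ᴺ ≤ 0.025 gives 10ᴺ ≥ 1.416e+06, i.e. N ≥ 6.15.
N = 6 would give 0.0354 m (too coarse); N = 7 gives 0.00354 m ≤ 0.025 m.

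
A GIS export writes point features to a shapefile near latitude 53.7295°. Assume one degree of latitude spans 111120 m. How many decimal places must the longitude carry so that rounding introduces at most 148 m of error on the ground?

At 53.7295° one degree of longitude covers 111120 × cos 53.7295° ≈ 111120 × 0.5916 ≈ 65738.4 m.
N decimal places → at most half a unit in the last place, 0.5 × 10⁻ᴺ° = 65738.4/2 × 10⁻ᴺ m.
Need 0.5 × 65738.4 × 10⁻ᴺ ≤ 148 → 10⁻ᴺ ≤ 4.503e-03, so N ≥ 2.35.
So 3 decimal places suffice (32.9 m); 2 would allow up to 329 m.

3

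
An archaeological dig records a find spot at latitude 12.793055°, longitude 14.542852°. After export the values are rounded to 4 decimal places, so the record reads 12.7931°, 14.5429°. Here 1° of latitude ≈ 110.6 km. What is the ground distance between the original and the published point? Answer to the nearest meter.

7 meters

The latitude changed by -0.000045° and the longitude by -0.000048°.
N–S: -0.000045° × 110600 m/° = -4.977 m.
E–W at 12.7931°: -0.000048° × 110600 × cos 12.7931° = -0.000048 × 110600 × 0.9752 ≈ -5.17701 m.
Hypotenuse of the two orthogonal shifts: √(4.977² + 5.17701²) = 7.18137 m.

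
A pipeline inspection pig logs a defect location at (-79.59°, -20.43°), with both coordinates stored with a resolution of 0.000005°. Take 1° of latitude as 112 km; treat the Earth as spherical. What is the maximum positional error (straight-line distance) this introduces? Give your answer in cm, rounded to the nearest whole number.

With a 0.000005° grid the true value lies within half a step, ±0.000005°/2 = ±2.5e-06°, of the stored one.
North–south component: 2.5e-06° × 112000 = 0.28 m.
Longitude error → 2.5e-06 × 112000 × cos 79.59° = 2.5e-06 × 112000 × 0.1807 ≈ 0.0505934 m.
The two errors are perpendicular, so the maximum displacement is √(0.28² + 0.0505934²) ≈ 0.284534 m.
That is 0.284534 m = 28.453 cm.

28 cm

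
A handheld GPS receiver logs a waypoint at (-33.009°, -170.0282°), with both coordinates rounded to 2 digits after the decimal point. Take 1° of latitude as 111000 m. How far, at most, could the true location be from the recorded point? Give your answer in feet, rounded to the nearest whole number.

Rounding to 2 decimal places leaves each coordinate within ±0.005° of the true value.
North–south component: 0.005° × 111000 = 555 m.
East–west component at 33.009°: 0.005° × 111000 × cos 33.009° ≈ 0.005 × 93082.9 ≈ 465.415 m.
The two errors are perpendicular, so the maximum displacement is √(555² + 465.415²) ≈ 724.317 m.
Converting: 724.317 m × 3.2808 ft/m ≈ 2376.4 ft.

2376 feet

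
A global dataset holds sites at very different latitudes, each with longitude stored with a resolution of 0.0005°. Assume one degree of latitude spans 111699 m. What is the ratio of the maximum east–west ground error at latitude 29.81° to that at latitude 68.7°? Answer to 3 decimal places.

With a 0.0005° grid the true value lies within half a step, ±0.0005°/2 = ±0.00025°, of the stored one.
At 29.81°: 0.00025° × 111699 × cos 29.81° = 0.00025 × 111699 × 0.8677 ≈ 24.23 m.
Error at 68.7° = 0.00025° × 111699 × cos 68.7° ≈ 27.925 × 0.3633 = 10.144 m.
The ratio reduces to cos 29.81° / cos 68.7° = 0.8677/0.3633 ≈ 2.3886.

2.389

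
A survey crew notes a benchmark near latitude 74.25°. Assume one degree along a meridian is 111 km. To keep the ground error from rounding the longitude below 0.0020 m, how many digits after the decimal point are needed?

7 decimal places

At 74.25° one degree of longitude covers 111000 × cos 74.25° ≈ 111000 × 0.2714 ≈ 30129.9 m.
N decimal places → at most half a unit in the last place, 0.5 × 10⁻ᴺ° = 30129.9/2 × 10⁻ᴺ m.
Setting 15064.9 × 10⁻ᴺ ≤ 0.0020 gives 10ᴺ ≥ 7.532e+06, i.e. N ≥ 6.88.
At 6 places the error can reach 0.0151 m, but 7 places keeps it to 0.00151 m.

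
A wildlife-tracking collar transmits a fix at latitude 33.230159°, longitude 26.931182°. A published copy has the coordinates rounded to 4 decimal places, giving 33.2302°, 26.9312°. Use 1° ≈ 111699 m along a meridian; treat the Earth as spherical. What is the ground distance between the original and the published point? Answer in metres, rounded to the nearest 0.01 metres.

4.88 metres

Δlat = 33.230159 − 33.2302 = -0.000041°; Δlon = 26.931182 − 26.9312 = -0.000018°.
North–south shift: -0.000041 × 111699 = -4.57966 m.
E–W at 33.2302°: -0.000018° × 111699 × cos 33.2302° = -0.000018 × 111699 × 0.8365 ≈ -1.6818 m.
Distance: √(4.57966² + 1.6818²) ≈ 4.8787 m.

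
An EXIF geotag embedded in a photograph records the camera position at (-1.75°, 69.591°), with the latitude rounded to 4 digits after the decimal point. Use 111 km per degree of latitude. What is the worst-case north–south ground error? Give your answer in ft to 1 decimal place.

18.2 ft

Rounding to 4 decimal places leaves the latitude within ±5e-05° of the true value.
Along the meridian that is 5e-05° × 111000 m/° = 5.55 m.
In feet: 5.55 m ÷ 0.3048 ≈ 18.209 ft.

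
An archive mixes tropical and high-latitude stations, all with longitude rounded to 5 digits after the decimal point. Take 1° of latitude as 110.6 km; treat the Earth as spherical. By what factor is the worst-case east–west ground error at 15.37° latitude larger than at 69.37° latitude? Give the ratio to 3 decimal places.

Rounding to 5 decimal places leaves the longitude within ±5e-06° of the true value.
At 15.37°: 5e-06° × 110600 × cos 15.37° = 5e-06 × 110600 × 0.9642 ≈ 0.53322 m.
At 69.37°: 5e-06° × 110600 × cos 69.37° = 5e-06 × 110600 × 0.3523 ≈ 0.19484 m.
Ratio: 0.53322 / 0.19484 = cos 15.37° / cos 69.37° ≈ 2.7367.

2.737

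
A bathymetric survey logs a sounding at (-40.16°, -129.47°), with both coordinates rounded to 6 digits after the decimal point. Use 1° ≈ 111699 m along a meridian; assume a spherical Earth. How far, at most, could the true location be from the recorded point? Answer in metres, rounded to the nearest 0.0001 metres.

0.0703 metres

Rounding to 6 decimal places leaves each coordinate within ±5e-07° of the true value.
Latitude error → 5e-07 × 111699 = 0.0558495 m along the meridian.
E–W at 40.16°: 5e-07° × 111699 × cos 40.16° = 5e-07 × 111699 × 0.7642 ≈ 0.0426828 m.
Combining orthogonally: (0.0558495² + 0.0426828²)^½ ≈ 0.0702922 m.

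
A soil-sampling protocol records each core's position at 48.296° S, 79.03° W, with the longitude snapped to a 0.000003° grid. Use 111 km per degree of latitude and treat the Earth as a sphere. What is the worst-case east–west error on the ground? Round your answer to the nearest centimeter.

11 centimeters

With a 0.000003° grid the true value lies within half a step, ±0.000003°/2 = ±1.5e-06°, of the stored one.
One degree of longitude at 48.296° is 111000 × cos 48.296° ≈ 111000 × 0.6653 = 73846.4 m.
East–west error: 1.5e-06° × 73846.4 m/° ≈ 0.11077 m.
That is 0.11077 m = 11.077 cm.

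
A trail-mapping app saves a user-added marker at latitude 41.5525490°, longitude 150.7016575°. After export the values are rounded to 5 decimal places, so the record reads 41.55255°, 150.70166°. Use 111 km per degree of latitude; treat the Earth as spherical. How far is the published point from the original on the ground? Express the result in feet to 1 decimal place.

Δlat = 41.5525490 − 41.55255 = -0.0000010°; Δlon = 150.7016575 − 150.70166 = -0.0000025°.
North–south shift: -0.0000010 × 111000 = -0.111 m.
E–W at 41.5525°: -0.0000025° × 111000 × cos 41.5525° = -0.0000025 × 111000 × 0.7483 ≈ -0.207666 m.
Combined displacement = (0.111² + 0.207666²)^½ ≈ 0.235471 m.
Converting: 0.235471 m × 3.2808 ft/m ≈ 0.77254 ft.

0.8 feet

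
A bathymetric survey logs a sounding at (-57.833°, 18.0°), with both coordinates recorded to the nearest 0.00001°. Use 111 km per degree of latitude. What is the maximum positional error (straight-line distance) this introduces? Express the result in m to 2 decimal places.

Rounding to 5 decimal places leaves each coordinate within ±5e-06° of the true value.
North–south component: 5e-06° × 111000 = 0.555 m.
Longitude error → 5e-06 × 111000 × cos 57.833° = 5e-06 × 111000 × 0.5324 ≈ 0.295476 m.
Combining orthogonally: (0.555² + 0.295476²)^½ ≈ 0.628753 m.

0.63 m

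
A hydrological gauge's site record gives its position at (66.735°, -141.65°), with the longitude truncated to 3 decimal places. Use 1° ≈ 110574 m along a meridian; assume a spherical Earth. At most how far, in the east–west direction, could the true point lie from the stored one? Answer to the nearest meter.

44 meters

Truncating at 3 decimal places can drop up to a full unit in the last place, so the longitude may be off by as much as 0.001°.
Parallels shrink by cos φ, so at 66.735° a degree of longitude is 110574 × 0.3950 ≈ 43675 m.
Maximum E–W displacement: 0.001 × 43675 = 43.675 m.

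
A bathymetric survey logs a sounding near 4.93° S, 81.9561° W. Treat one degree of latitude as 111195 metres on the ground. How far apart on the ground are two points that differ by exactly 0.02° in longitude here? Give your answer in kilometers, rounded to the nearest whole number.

0.02° of longitude at 4.93° is 0.02 × 111195 × cos 4.93° ≈ 0.02 × 110784 = 2215.67 m.
That is 2215.67 m = 2.2157 km.

2 kilometers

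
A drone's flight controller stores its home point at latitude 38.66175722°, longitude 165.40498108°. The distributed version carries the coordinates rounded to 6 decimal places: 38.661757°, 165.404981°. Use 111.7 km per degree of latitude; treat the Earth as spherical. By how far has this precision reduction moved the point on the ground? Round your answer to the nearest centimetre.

3 centimetres

The latitude changed by +0.00000022° and the longitude by +0.00000008°.
North–south shift: 0.00000022 × 111700 = 0.024574 m.
E–W at 38.6618°: 0.00000008° × 111700 × cos 38.6618° = 0.00000008 × 111700 × 0.7808 ≈ 0.00697765 m.
Hypotenuse of the two orthogonal shifts: √(0.024574² + 0.00697765²) = 0.0255454 m.
That is 0.0255454 m = 2.5545 cm.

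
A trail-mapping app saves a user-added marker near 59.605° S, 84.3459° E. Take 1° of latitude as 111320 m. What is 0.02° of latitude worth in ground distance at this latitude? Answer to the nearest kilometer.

Along a meridian 0.02° is 0.02 × 111320 = 2226.4 m.
That is 2226.4 m = 2.2264 km.

2 kilometers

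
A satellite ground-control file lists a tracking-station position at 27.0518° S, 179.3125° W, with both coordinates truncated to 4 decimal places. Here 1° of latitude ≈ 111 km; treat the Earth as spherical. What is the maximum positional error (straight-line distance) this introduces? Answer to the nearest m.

Truncating at 4 decimal places can drop up to a full unit in the last place, so each coordinate may be off by as much as 0.0001°.
N–S: 0.0001° × 111000 m/° = 11.1 m.
East–west component at 27.0518°: 0.0001° × 111000 × cos 27.0518° ≈ 0.0001 × 98856.1 ≈ 9.88561 m.
Combining orthogonally: (11.1² + 9.88561²)^½ ≈ 14.8639 m.

15 m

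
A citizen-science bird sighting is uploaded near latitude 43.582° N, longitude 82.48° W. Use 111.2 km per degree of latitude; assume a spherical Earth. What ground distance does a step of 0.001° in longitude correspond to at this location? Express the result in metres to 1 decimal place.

At 43.582° a degree of longitude is 111200 × cos 43.582° ≈ 80552 m, so 0.001° corresponds to 80.552 m.

80.6 metres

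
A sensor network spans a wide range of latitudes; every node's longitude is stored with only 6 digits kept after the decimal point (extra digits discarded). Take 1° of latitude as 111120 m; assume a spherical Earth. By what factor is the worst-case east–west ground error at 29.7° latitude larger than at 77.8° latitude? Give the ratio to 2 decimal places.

Truncating at 6 decimal places can drop up to a full unit in the last place, so the longitude may be off by as much as 1e-06°.
At 29.7°: 1e-06° × 111120 × cos 29.7° = 1e-06 × 111120 × 0.8686 ≈ 0.096522 m.
Error at 77.8° = 1e-06° × 111120 × cos 77.8° ≈ 0.11112 × 0.2113 = 0.023482 m.
The ratio reduces to cos 29.7° / cos 77.8° = 0.8686/0.2113 ≈ 4.1104.

4.11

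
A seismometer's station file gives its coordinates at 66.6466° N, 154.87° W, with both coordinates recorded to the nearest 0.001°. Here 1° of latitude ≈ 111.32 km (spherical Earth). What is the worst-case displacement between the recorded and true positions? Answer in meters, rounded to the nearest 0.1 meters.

Rounding to 3 decimal places leaves each coordinate within ±0.0005° of the true value.
Latitude error → 0.0005 × 111320 = 55.66 m along the meridian.
E–W at 66.6466°: 0.0005° × 111320 × cos 66.6466° = 0.0005 × 111320 × 0.3964 ≈ 22.0637 m.
The two errors are perpendicular, so the maximum displacement is √(55.66² + 22.0637²) ≈ 59.8736 m.

59.9 meters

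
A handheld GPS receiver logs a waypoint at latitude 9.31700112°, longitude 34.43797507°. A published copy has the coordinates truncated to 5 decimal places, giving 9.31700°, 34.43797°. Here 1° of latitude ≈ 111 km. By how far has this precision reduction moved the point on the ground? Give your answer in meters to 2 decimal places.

0.57 meters

The latitude changed by +0.00000112° and the longitude by +0.00000507°.
North–south shift: 0.00000112 × 111000 = 0.12432 m.
E–W at 9.317°: 0.00000507° × 111000 × cos 9.317° = 0.00000507 × 111000 × 0.9868 ≈ 0.555346 m.
Distance: √(0.12432² + 0.555346²) ≈ 0.569091 m.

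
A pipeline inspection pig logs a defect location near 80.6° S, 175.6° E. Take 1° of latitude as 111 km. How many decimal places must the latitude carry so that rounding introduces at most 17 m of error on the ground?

One degree of latitude covers 111000 m.
Rounding to N decimal places gives at most 0.5 × 10⁻ᴺ degrees of error, i.e. 0.5 × 10⁻ᴺ × 111000 m.
Need 0.5 × 111000 × 10⁻ᴺ ≤ 17 → 10⁻ᴺ ≤ 3.063e-04, so N ≥ 3.51.
At 3 places the error can reach 55.5 m, but 4 places keeps it to 5.55 m.

4 decimal places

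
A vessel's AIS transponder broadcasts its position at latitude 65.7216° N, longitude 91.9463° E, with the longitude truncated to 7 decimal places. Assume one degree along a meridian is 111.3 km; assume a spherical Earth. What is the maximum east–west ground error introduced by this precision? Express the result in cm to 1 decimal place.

0.5 cm

Truncating at 7 decimal places can drop up to a full unit in the last place, so the longitude may be off by as much as 1e-07°.
Parallels shrink by cos φ, so at 65.7216° a degree of longitude is 111300 × 0.4112 ≈ 45763.3 m.
So at most 1e-07° × 45763.3 ≈ 0.00457633 m east–west.
That is 0.00457633 m = 0.45763 cm.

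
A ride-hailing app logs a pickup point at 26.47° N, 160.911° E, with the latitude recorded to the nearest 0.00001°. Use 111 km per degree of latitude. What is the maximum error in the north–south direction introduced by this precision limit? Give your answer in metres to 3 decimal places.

Rounding to 5 decimal places leaves the latitude within ±5e-06° of the true value.
North–south distance: 5e-06° × 111000 m/° = 0.555 m.

0.555 metres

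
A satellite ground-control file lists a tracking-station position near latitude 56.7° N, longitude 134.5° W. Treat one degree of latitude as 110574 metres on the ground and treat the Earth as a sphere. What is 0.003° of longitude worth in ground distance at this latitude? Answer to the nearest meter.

At 56.7° a degree of longitude is 110574 × cos 56.7° ≈ 60707.6 m, so 0.003° corresponds to 182.123 m.

182 meters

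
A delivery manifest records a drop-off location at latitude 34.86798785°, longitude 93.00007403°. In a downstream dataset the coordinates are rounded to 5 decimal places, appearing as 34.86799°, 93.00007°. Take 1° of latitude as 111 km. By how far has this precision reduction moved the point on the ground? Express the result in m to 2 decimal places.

Δlat = 34.86798785 − 34.86799 = -0.00000215°; Δlon = 93.00007403 − 93.00007 = +0.00000403°.
North–south shift: -0.00000215 × 111000 = -0.23865 m.
East–west at this latitude: 0.00000403° × 111000 × cos 34.868° ≈ 0.00000403 × 91072.3 = 0.367021 m.
Hypotenuse of the two orthogonal shifts: √(0.23865² + 0.367021²) = 0.437788 m.

0.44 m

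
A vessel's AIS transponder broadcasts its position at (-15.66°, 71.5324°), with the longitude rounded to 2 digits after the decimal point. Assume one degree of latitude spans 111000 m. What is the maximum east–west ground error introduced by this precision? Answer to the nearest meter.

Rounding to 2 decimal places leaves the longitude within ±0.005° of the true value.
Parallels shrink by cos φ, so at 15.66° a degree of longitude is 111000 × 0.9629 ≈ 106880 m.
Maximum E–W displacement: 0.005 × 106880 = 534.399 m.

534 meters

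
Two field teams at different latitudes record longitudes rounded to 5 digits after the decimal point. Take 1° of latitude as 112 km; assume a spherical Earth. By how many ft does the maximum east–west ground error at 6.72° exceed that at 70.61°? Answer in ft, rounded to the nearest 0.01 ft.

Rounding to 5 decimal places leaves the longitude within ±5e-06° of the true value.
At 6.72°: 5e-06° × 112000 × cos 6.72° = 5e-06 × 112000 × 0.9931 ≈ 0.55615 m.
At 70.61°: 5e-06° × 112000 × cos 70.61° = 5e-06 × 112000 × 0.3320 ≈ 0.18592 m.
Difference: 0.55615 − 0.18592 = 0.37023 m.
Converting: 0.370235 m × 3.2808 ft/m ≈ 1.2147 ft.

1.21 ft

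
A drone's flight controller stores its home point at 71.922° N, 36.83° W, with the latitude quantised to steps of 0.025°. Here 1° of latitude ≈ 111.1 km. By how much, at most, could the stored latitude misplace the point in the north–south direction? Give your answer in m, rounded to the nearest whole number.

With a 0.025° grid the true value lies within half a step, ±0.025°/2 = ±0.0125°, of the stored one.
So the N–S error is at most 0.0125 × 111100 = 1388.75 m.

1389 m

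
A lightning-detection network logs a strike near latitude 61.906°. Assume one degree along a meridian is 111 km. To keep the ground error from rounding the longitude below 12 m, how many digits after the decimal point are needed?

At 61.906° one degree of longitude covers 111000 × cos 61.906° ≈ 111000 × 0.4709 ≈ 52272.1 m.
N decimal places → at most half a unit in the last place, 0.5 × 10⁻ᴺ° = 52272.1/2 × 10⁻ᴺ m.
Need 0.5 × 52272.1 × 10⁻ᴺ ≤ 12 → 10⁻ᴺ ≤ 4.591e-04, so N ≥ 3.34.
At 3 places the error can reach 26.1 m, but 4 places keeps it to 2.61 m.

4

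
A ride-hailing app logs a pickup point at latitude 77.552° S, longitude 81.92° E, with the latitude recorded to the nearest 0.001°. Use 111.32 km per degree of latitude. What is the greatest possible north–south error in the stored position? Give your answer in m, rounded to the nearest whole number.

56 m

Rounding to 3 decimal places leaves the latitude within ±0.0005° of the true value.
Along the meridian that is 0.0005° × 111320 m/° = 55.66 m.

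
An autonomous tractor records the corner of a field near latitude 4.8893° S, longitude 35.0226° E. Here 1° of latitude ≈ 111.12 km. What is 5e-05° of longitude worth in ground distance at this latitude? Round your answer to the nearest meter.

At 4.8893° a degree of longitude is 111120 × cos 4.8893° ≈ 110716 m, so 5e-05° corresponds to 5.53578 m.

6 meters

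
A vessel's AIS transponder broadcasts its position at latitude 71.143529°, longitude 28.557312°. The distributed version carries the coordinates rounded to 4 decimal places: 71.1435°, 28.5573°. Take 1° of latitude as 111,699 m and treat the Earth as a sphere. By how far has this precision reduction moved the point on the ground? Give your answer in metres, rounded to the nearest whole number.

Δlat = 71.143529 − 71.1435 = +0.000029°; Δlon = 28.557312 − 28.5573 = +0.000012°.
North–south shift: 0.000029 × 111699 = 3.23927 m.
E–W at 71.1435°: 0.000012° × 111699 × cos 71.1435° = 0.000012 × 111699 × 0.3232 ≈ 0.433212 m.
Distance: √(3.23927² + 0.433212²) ≈ 3.26811 m.

3 metres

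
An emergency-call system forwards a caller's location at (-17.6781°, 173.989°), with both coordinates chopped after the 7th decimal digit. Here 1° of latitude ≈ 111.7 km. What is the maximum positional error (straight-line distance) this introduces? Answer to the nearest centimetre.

Truncating at 7 decimal places can drop up to a full unit in the last place, so each coordinate may be off by as much as 1e-07°.
North–south component: 1e-07° × 111700 = 0.01117 m.
E–W at 17.6781°: 1e-07° × 111700 × cos 17.6781° = 1e-07 × 111700 × 0.9528 ≈ 0.0106425 m.
Combining orthogonally: (0.01117² + 0.0106425²)^½ ≈ 0.0154283 m.
That is 0.0154283 m = 1.5428 cm.

2 centimetres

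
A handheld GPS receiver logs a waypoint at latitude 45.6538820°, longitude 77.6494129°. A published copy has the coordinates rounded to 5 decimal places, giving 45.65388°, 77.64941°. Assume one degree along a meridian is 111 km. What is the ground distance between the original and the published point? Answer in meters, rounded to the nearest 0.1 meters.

0.3 meters

Δlat = 45.6538820 − 45.65388 = +0.0000020°; Δlon = 77.6494129 − 77.64941 = +0.0000029°.
N–S: 0.0000020° × 111000 m/° = 0.222 m.
East–west at this latitude: 0.0000029° × 111000 × cos 45.6539° ≈ 0.0000029 × 77588 = 0.225005 m.
Hypotenuse of the two orthogonal shifts: √(0.222² + 0.225005²) = 0.316088 m.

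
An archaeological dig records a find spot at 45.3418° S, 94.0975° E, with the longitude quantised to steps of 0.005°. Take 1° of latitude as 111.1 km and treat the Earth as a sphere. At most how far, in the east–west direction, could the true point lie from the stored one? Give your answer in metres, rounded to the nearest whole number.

With a 0.005° grid the true value lies within half a step, ±0.005°/2 = ±0.0025°, of the stored one.
One degree of longitude at 45.3418° is 111100 × cos 45.3418° ≈ 111100 × 0.7029 = 78089.5 m.
So at most 0.0025° × 78089.5 ≈ 195.224 m east–west.

195 metres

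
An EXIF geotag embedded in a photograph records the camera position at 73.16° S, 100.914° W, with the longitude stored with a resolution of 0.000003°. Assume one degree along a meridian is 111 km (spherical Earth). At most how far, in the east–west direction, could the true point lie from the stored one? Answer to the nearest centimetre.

5 centimetres

With a 0.000003° grid the true value lies within half a step, ±0.000003°/2 = ±1.5e-06°, of the stored one.
At latitude 73.16° a degree of longitude spans 111000 m × cos 73.16° = 111000 × 0.2897 ≈ 32156.7 m.
East–west error: 1.5e-06° × 32156.7 m/° ≈ 0.0482351 m.
That is 0.0482351 m = 4.8235 cm.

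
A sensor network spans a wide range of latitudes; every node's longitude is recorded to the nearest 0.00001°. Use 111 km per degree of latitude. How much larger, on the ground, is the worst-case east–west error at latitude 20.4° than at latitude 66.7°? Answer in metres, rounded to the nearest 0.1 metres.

0.3 metres

Rounding to 5 decimal places leaves the longitude within ±5e-06° of the true value.
At 20.4°: 5e-06° × 111000 × cos 20.4° = 5e-06 × 111000 × 0.9373 ≈ 0.52019 m.
At 66.7°: 5e-06° × 111000 × cos 66.7° = 5e-06 × 111000 × 0.3955 ≈ 0.21953 m.
Difference: 0.52019 − 0.21953 = 0.30066 m.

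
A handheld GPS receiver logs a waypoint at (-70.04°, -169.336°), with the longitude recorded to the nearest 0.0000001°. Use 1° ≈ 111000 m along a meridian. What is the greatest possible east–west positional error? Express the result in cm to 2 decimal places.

0.19 cm

Rounding to 7 decimal places leaves the longitude within ±5e-08° of the true value.
One degree of longitude at 70.04° is 111000 × cos 70.04° ≈ 111000 × 0.3414 = 37891.4 m.
Maximum E–W displacement: 5e-08 × 37891.4 = 0.00189457 m.
That is 0.00189457 m = 0.18946 cm.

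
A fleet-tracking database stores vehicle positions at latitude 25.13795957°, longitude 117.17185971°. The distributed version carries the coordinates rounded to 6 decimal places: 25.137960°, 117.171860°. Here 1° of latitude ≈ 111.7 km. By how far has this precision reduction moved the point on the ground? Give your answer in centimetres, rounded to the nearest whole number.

6 centimetres

Δlat = 25.13795957 − 25.137960 = -0.00000043°; Δlon = 117.17185971 − 117.171860 = -0.00000029°.
North–south shift: -0.00000043 × 111700 = -0.048031 m.
E–W at 25.138°: -0.00000029° × 111700 × cos 25.138° = -0.00000029 × 111700 × 0.9053 ≈ -0.029325 m.
Combined displacement = (0.048031² + 0.029325²)^½ ≈ 0.0562755 m.
That is 0.0562755 m = 5.6275 cm.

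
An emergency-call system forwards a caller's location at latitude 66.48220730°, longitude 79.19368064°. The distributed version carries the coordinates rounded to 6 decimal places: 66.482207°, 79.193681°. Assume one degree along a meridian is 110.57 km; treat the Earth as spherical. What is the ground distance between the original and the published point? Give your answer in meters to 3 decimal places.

0.037 meters

Δlat = 66.48220730 − 66.482207 = +0.00000030°; Δlon = 79.19368064 − 79.193681 = -0.00000036°.
North–south shift: 0.00000030 × 110570 = 0.033171 m.
E–W at 66.4822°: -0.00000036° × 110570 × cos 66.4822° = -0.00000036 × 110570 × 0.3990 ≈ -0.0158836 m.
Distance: √(0.033171² + 0.0158836²) ≈ 0.0367778 m.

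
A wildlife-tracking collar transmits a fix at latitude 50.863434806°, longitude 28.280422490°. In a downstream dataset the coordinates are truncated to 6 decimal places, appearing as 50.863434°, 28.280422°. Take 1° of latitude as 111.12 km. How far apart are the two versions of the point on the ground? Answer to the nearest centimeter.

10 centimeters

The latitude changed by +0.000000806° and the longitude by +0.000000490°.
N–S: 0.000000806° × 111120 m/° = 0.0895627 m.
E–W at 50.8634°: 0.000000490° × 111120 × cos 50.8634° = 0.000000490 × 111120 × 0.6312 ≈ 0.0343665 m.
Distance: √(0.0895627² + 0.0343665²) ≈ 0.0959299 m.
That is 0.0959299 m = 9.593 cm.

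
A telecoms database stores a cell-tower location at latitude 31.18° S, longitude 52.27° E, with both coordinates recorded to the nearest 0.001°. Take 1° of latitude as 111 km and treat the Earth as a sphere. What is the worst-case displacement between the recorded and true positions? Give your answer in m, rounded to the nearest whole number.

Rounding to 3 decimal places leaves each coordinate within ±0.0005° of the true value.
N–S: 0.0005° × 111000 m/° = 55.5 m.
E–W at 31.18°: 0.0005° × 111000 × cos 31.18° = 0.0005 × 111000 × 0.8555 ≈ 47.4827 m.
Combining orthogonally: (55.5² + 47.4827²)^½ ≈ 73.0401 m.

73 m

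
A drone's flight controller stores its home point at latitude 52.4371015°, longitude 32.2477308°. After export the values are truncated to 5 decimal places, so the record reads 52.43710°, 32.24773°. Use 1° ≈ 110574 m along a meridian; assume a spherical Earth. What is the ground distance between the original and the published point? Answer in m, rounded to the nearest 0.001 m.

Δlat = 52.4371015 − 52.43710 = +0.0000015°; Δlon = 32.2477308 − 32.24773 = +0.0000008°.
North–south shift: 0.0000015 × 110574 = 0.165861 m.
East–west at this latitude: 0.0000008° × 110574 × cos 52.4371° ≈ 0.0000008 × 67409.5 = 0.0539276 m.
Hypotenuse of the two orthogonal shifts: √(0.165861² + 0.0539276²) = 0.174408 m.

0.174 m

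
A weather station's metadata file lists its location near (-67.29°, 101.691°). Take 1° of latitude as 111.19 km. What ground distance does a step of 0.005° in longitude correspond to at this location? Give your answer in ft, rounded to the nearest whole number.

704 ft

0.005° of longitude at 67.29° is 0.005 × 111190 × cos 67.29° ≈ 0.005 × 42926.8 = 214.634 m.
Converting: 214.634 m × 3.2808 ft/m ≈ 704.18 ft.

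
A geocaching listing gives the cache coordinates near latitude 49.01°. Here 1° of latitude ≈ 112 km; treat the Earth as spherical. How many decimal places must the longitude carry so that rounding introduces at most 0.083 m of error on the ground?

At 49.01° one degree of longitude covers 112000 × cos 49.01° ≈ 112000 × 0.6559 ≈ 73463.9 m.
N decimal places → at most half a unit in the last place, 0.5 × 10⁻ᴺ° = 73463.9/2 × 10⁻ᴺ m.
Setting 36731.9 × 10⁻ᴺ ≤ 0.083 gives 10ᴺ ≥ 4.426e+05, i.e. N ≥ 5.65.
So 6 decimal places suffice (0.0367 m); 5 would allow up to 0.367 m.

6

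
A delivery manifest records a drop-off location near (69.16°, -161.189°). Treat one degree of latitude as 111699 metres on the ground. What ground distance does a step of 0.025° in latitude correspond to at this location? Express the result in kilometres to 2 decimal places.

2.79 kilometres

Along a meridian 0.025° is 0.025 × 111699 = 2792.48 m.
That is 2792.48 m = 2.7925 km.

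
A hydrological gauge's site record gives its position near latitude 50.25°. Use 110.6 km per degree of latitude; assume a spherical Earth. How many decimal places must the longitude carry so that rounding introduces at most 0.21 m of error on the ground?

6 decimal places

At 50.25° one degree of longitude covers 110600 × cos 50.25° ≈ 110600 × 0.6394 ≈ 70722 m.
Rounding to N decimal places gives at most 0.5 × 10⁻ᴺ degrees of error, i.e. 0.5 × 10⁻ᴺ × 70722 m.
Setting 35361 × 10⁻ᴺ ≤ 0.21 gives 10ᴺ ≥ 1.684e+05, i.e. N ≥ 5.23.
So 6 decimal places suffice (0.0354 m); 5 would allow up to 0.354 m.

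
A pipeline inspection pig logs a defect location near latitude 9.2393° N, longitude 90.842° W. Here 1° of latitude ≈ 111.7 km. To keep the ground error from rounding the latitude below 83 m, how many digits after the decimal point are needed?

One degree of latitude covers 111700 m.
With N decimal places the half-ulp bound is 0.5·10⁻ᴺ°, or 0.5·10⁻ᴺ × 111700 m on the ground.
Setting 55850 × 10⁻ᴺ ≤ 83 gives 10ᴺ ≥ 672.9, i.e. N ≥ 2.83.
At 2 places the error can reach 558 m, but 3 places keeps it to 55.9 m.

3 decimal places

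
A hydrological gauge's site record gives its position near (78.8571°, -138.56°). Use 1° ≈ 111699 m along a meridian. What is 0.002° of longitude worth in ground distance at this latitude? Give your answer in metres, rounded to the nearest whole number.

One degree of longitude here spans 111699 × cos 78.8571° = 111699 × 0.1933 ≈ 21586.6 m; 0.002° of that is 43.1731 m.

43 metres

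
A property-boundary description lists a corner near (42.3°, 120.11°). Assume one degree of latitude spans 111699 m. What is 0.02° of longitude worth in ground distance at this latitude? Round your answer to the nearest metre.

1652 metres

0.02° of longitude at 42.3° is 0.02 × 111699 × cos 42.3° ≈ 0.02 × 82616.1 = 1652.32 m.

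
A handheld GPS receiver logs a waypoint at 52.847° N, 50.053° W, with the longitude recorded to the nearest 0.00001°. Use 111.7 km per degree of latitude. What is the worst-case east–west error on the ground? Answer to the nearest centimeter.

34 centimeters

Rounding to 5 decimal places leaves the longitude within ±5e-06° of the true value.
One degree of longitude at 52.847° is 111700 × cos 52.847° ≈ 111700 × 0.6039 = 67460.7 m.
East–west error: 5e-06° × 67460.7 m/° ≈ 0.337304 m.
That is 0.337304 m = 33.73 cm.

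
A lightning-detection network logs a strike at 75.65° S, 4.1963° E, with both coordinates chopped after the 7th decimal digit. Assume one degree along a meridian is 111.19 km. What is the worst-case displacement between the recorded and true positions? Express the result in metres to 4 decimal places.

0.0115 metres

Truncating at 7 decimal places can drop up to a full unit in the last place, so each coordinate may be off by as much as 1e-07°.
Latitude error → 1e-07 × 111190 = 0.011119 m along the meridian.
E–W at 75.65°: 1e-07° × 111190 × cos 75.65° = 1e-07 × 111190 × 0.2478 ≈ 0.00275578 m.
Combining orthogonally: (0.011119² + 0.00275578²)^½ ≈ 0.0114554 m.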